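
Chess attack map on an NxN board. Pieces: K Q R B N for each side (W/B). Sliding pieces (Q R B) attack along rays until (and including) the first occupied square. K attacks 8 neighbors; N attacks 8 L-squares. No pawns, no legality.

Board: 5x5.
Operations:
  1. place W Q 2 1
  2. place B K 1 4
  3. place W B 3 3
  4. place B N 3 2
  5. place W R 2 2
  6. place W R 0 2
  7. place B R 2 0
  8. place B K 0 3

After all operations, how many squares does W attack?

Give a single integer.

Answer: 18

Derivation:
Op 1: place WQ@(2,1)
Op 2: place BK@(1,4)
Op 3: place WB@(3,3)
Op 4: place BN@(3,2)
Op 5: place WR@(2,2)
Op 6: place WR@(0,2)
Op 7: place BR@(2,0)
Op 8: place BK@(0,3)
Per-piece attacks for W:
  WR@(0,2): attacks (0,3) (0,1) (0,0) (1,2) (2,2) [ray(0,1) blocked at (0,3); ray(1,0) blocked at (2,2)]
  WQ@(2,1): attacks (2,2) (2,0) (3,1) (4,1) (1,1) (0,1) (3,2) (3,0) (1,2) (0,3) (1,0) [ray(0,1) blocked at (2,2); ray(0,-1) blocked at (2,0); ray(1,1) blocked at (3,2); ray(-1,1) blocked at (0,3)]
  WR@(2,2): attacks (2,3) (2,4) (2,1) (3,2) (1,2) (0,2) [ray(0,-1) blocked at (2,1); ray(1,0) blocked at (3,2); ray(-1,0) blocked at (0,2)]
  WB@(3,3): attacks (4,4) (4,2) (2,4) (2,2) [ray(-1,-1) blocked at (2,2)]
Union (18 distinct): (0,0) (0,1) (0,2) (0,3) (1,0) (1,1) (1,2) (2,0) (2,1) (2,2) (2,3) (2,4) (3,0) (3,1) (3,2) (4,1) (4,2) (4,4)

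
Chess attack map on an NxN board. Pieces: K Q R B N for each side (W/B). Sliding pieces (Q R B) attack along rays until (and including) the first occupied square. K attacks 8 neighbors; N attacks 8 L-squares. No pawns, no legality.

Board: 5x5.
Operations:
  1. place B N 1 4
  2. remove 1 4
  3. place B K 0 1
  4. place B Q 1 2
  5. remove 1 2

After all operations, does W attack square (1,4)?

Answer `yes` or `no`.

Answer: no

Derivation:
Op 1: place BN@(1,4)
Op 2: remove (1,4)
Op 3: place BK@(0,1)
Op 4: place BQ@(1,2)
Op 5: remove (1,2)
Per-piece attacks for W:
W attacks (1,4): no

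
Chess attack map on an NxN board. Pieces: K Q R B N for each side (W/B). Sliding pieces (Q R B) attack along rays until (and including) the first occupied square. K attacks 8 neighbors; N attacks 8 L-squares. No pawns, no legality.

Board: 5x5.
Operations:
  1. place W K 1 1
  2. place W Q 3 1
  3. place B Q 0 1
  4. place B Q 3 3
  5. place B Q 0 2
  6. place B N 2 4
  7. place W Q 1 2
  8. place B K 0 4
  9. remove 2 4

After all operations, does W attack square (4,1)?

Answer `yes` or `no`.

Answer: yes

Derivation:
Op 1: place WK@(1,1)
Op 2: place WQ@(3,1)
Op 3: place BQ@(0,1)
Op 4: place BQ@(3,3)
Op 5: place BQ@(0,2)
Op 6: place BN@(2,4)
Op 7: place WQ@(1,2)
Op 8: place BK@(0,4)
Op 9: remove (2,4)
Per-piece attacks for W:
  WK@(1,1): attacks (1,2) (1,0) (2,1) (0,1) (2,2) (2,0) (0,2) (0,0)
  WQ@(1,2): attacks (1,3) (1,4) (1,1) (2,2) (3,2) (4,2) (0,2) (2,3) (3,4) (2,1) (3,0) (0,3) (0,1) [ray(0,-1) blocked at (1,1); ray(-1,0) blocked at (0,2); ray(-1,-1) blocked at (0,1)]
  WQ@(3,1): attacks (3,2) (3,3) (3,0) (4,1) (2,1) (1,1) (4,2) (4,0) (2,2) (1,3) (0,4) (2,0) [ray(0,1) blocked at (3,3); ray(-1,0) blocked at (1,1); ray(-1,1) blocked at (0,4)]
W attacks (4,1): yes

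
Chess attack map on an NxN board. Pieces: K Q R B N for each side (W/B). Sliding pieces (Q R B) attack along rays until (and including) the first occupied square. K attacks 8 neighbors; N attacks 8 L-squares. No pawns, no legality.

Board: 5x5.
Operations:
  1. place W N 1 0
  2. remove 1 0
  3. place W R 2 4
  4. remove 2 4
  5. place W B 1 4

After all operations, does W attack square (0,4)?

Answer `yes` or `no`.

Answer: no

Derivation:
Op 1: place WN@(1,0)
Op 2: remove (1,0)
Op 3: place WR@(2,4)
Op 4: remove (2,4)
Op 5: place WB@(1,4)
Per-piece attacks for W:
  WB@(1,4): attacks (2,3) (3,2) (4,1) (0,3)
W attacks (0,4): no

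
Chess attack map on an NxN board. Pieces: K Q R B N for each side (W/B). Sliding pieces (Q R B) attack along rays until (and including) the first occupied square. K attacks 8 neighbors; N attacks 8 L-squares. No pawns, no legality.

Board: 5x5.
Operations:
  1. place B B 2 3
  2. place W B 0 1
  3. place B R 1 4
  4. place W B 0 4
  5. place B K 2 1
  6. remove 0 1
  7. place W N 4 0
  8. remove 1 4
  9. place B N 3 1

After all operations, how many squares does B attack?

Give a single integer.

Answer: 14

Derivation:
Op 1: place BB@(2,3)
Op 2: place WB@(0,1)
Op 3: place BR@(1,4)
Op 4: place WB@(0,4)
Op 5: place BK@(2,1)
Op 6: remove (0,1)
Op 7: place WN@(4,0)
Op 8: remove (1,4)
Op 9: place BN@(3,1)
Per-piece attacks for B:
  BK@(2,1): attacks (2,2) (2,0) (3,1) (1,1) (3,2) (3,0) (1,2) (1,0)
  BB@(2,3): attacks (3,4) (3,2) (4,1) (1,4) (1,2) (0,1)
  BN@(3,1): attacks (4,3) (2,3) (1,2) (1,0)
Union (14 distinct): (0,1) (1,0) (1,1) (1,2) (1,4) (2,0) (2,2) (2,3) (3,0) (3,1) (3,2) (3,4) (4,1) (4,3)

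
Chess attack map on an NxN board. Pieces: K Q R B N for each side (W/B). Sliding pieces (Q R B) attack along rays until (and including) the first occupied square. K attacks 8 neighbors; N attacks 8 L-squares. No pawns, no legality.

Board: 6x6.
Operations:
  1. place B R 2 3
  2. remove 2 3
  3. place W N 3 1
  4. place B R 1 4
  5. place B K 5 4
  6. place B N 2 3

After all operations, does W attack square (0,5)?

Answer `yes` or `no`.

Op 1: place BR@(2,3)
Op 2: remove (2,3)
Op 3: place WN@(3,1)
Op 4: place BR@(1,4)
Op 5: place BK@(5,4)
Op 6: place BN@(2,3)
Per-piece attacks for W:
  WN@(3,1): attacks (4,3) (5,2) (2,3) (1,2) (5,0) (1,0)
W attacks (0,5): no

Answer: no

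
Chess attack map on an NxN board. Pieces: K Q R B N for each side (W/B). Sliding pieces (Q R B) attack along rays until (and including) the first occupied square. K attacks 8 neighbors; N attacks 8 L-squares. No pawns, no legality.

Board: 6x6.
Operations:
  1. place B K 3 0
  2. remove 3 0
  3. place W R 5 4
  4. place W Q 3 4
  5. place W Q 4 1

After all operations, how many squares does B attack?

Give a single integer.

Op 1: place BK@(3,0)
Op 2: remove (3,0)
Op 3: place WR@(5,4)
Op 4: place WQ@(3,4)
Op 5: place WQ@(4,1)
Per-piece attacks for B:
Union (0 distinct): (none)

Answer: 0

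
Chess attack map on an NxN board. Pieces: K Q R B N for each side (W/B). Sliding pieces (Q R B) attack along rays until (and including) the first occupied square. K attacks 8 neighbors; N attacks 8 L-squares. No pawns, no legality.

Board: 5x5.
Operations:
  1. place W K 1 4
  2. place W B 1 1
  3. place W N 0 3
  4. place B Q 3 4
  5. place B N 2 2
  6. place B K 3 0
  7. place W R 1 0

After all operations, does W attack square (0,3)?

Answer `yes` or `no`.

Answer: yes

Derivation:
Op 1: place WK@(1,4)
Op 2: place WB@(1,1)
Op 3: place WN@(0,3)
Op 4: place BQ@(3,4)
Op 5: place BN@(2,2)
Op 6: place BK@(3,0)
Op 7: place WR@(1,0)
Per-piece attacks for W:
  WN@(0,3): attacks (2,4) (1,1) (2,2)
  WR@(1,0): attacks (1,1) (2,0) (3,0) (0,0) [ray(0,1) blocked at (1,1); ray(1,0) blocked at (3,0)]
  WB@(1,1): attacks (2,2) (2,0) (0,2) (0,0) [ray(1,1) blocked at (2,2)]
  WK@(1,4): attacks (1,3) (2,4) (0,4) (2,3) (0,3)
W attacks (0,3): yes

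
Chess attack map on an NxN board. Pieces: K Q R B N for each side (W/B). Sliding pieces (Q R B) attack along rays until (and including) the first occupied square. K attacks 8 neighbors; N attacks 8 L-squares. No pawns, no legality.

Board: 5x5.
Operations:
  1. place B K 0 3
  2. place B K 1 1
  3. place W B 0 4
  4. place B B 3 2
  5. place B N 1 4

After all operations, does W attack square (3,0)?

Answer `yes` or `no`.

Op 1: place BK@(0,3)
Op 2: place BK@(1,1)
Op 3: place WB@(0,4)
Op 4: place BB@(3,2)
Op 5: place BN@(1,4)
Per-piece attacks for W:
  WB@(0,4): attacks (1,3) (2,2) (3,1) (4,0)
W attacks (3,0): no

Answer: no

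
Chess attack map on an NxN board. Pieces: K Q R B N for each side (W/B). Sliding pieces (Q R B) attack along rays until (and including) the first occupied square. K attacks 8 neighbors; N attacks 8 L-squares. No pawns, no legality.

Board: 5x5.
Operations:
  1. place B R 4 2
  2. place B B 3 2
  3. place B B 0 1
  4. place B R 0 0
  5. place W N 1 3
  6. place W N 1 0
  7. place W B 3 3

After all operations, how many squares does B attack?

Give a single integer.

Op 1: place BR@(4,2)
Op 2: place BB@(3,2)
Op 3: place BB@(0,1)
Op 4: place BR@(0,0)
Op 5: place WN@(1,3)
Op 6: place WN@(1,0)
Op 7: place WB@(3,3)
Per-piece attacks for B:
  BR@(0,0): attacks (0,1) (1,0) [ray(0,1) blocked at (0,1); ray(1,0) blocked at (1,0)]
  BB@(0,1): attacks (1,2) (2,3) (3,4) (1,0) [ray(1,-1) blocked at (1,0)]
  BB@(3,2): attacks (4,3) (4,1) (2,3) (1,4) (2,1) (1,0) [ray(-1,-1) blocked at (1,0)]
  BR@(4,2): attacks (4,3) (4,4) (4,1) (4,0) (3,2) [ray(-1,0) blocked at (3,2)]
Union (12 distinct): (0,1) (1,0) (1,2) (1,4) (2,1) (2,3) (3,2) (3,4) (4,0) (4,1) (4,3) (4,4)

Answer: 12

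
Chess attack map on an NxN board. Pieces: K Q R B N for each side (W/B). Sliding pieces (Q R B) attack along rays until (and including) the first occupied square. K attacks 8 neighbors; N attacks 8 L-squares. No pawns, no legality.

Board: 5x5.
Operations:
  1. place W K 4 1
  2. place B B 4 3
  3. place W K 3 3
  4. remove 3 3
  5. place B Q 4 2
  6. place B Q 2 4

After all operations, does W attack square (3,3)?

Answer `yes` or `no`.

Answer: no

Derivation:
Op 1: place WK@(4,1)
Op 2: place BB@(4,3)
Op 3: place WK@(3,3)
Op 4: remove (3,3)
Op 5: place BQ@(4,2)
Op 6: place BQ@(2,4)
Per-piece attacks for W:
  WK@(4,1): attacks (4,2) (4,0) (3,1) (3,2) (3,0)
W attacks (3,3): no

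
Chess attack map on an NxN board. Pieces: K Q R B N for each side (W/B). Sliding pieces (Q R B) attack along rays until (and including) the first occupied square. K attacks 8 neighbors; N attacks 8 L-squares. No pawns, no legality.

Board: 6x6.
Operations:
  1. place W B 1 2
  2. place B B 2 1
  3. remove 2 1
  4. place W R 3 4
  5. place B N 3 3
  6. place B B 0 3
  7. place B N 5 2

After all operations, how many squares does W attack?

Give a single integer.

Op 1: place WB@(1,2)
Op 2: place BB@(2,1)
Op 3: remove (2,1)
Op 4: place WR@(3,4)
Op 5: place BN@(3,3)
Op 6: place BB@(0,3)
Op 7: place BN@(5,2)
Per-piece attacks for W:
  WB@(1,2): attacks (2,3) (3,4) (2,1) (3,0) (0,3) (0,1) [ray(1,1) blocked at (3,4); ray(-1,1) blocked at (0,3)]
  WR@(3,4): attacks (3,5) (3,3) (4,4) (5,4) (2,4) (1,4) (0,4) [ray(0,-1) blocked at (3,3)]
Union (13 distinct): (0,1) (0,3) (0,4) (1,4) (2,1) (2,3) (2,4) (3,0) (3,3) (3,4) (3,5) (4,4) (5,4)

Answer: 13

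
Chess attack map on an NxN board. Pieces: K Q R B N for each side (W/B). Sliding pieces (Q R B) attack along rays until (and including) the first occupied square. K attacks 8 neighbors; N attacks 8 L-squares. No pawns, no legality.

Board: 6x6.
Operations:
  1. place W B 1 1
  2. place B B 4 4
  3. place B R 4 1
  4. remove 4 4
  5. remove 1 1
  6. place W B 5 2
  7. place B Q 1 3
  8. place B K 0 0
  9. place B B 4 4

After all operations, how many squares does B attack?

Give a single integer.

Answer: 24

Derivation:
Op 1: place WB@(1,1)
Op 2: place BB@(4,4)
Op 3: place BR@(4,1)
Op 4: remove (4,4)
Op 5: remove (1,1)
Op 6: place WB@(5,2)
Op 7: place BQ@(1,3)
Op 8: place BK@(0,0)
Op 9: place BB@(4,4)
Per-piece attacks for B:
  BK@(0,0): attacks (0,1) (1,0) (1,1)
  BQ@(1,3): attacks (1,4) (1,5) (1,2) (1,1) (1,0) (2,3) (3,3) (4,3) (5,3) (0,3) (2,4) (3,5) (2,2) (3,1) (4,0) (0,4) (0,2)
  BR@(4,1): attacks (4,2) (4,3) (4,4) (4,0) (5,1) (3,1) (2,1) (1,1) (0,1) [ray(0,1) blocked at (4,4)]
  BB@(4,4): attacks (5,5) (5,3) (3,5) (3,3) (2,2) (1,1) (0,0) [ray(-1,-1) blocked at (0,0)]
Union (24 distinct): (0,0) (0,1) (0,2) (0,3) (0,4) (1,0) (1,1) (1,2) (1,4) (1,5) (2,1) (2,2) (2,3) (2,4) (3,1) (3,3) (3,5) (4,0) (4,2) (4,3) (4,4) (5,1) (5,3) (5,5)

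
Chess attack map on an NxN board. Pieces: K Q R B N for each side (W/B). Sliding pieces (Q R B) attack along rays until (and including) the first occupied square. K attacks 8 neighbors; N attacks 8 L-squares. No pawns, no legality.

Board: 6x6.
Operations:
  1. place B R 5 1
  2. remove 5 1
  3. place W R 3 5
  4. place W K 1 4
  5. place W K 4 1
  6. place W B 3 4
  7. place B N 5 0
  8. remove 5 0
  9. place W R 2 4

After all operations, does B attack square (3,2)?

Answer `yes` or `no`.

Answer: no

Derivation:
Op 1: place BR@(5,1)
Op 2: remove (5,1)
Op 3: place WR@(3,5)
Op 4: place WK@(1,4)
Op 5: place WK@(4,1)
Op 6: place WB@(3,4)
Op 7: place BN@(5,0)
Op 8: remove (5,0)
Op 9: place WR@(2,4)
Per-piece attacks for B:
B attacks (3,2): no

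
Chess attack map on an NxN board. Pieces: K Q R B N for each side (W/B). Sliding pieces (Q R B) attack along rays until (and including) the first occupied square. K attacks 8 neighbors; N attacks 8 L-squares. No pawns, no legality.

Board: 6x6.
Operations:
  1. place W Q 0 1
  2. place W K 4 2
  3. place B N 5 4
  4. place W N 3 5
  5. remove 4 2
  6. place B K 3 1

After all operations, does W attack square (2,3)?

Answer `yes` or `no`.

Op 1: place WQ@(0,1)
Op 2: place WK@(4,2)
Op 3: place BN@(5,4)
Op 4: place WN@(3,5)
Op 5: remove (4,2)
Op 6: place BK@(3,1)
Per-piece attacks for W:
  WQ@(0,1): attacks (0,2) (0,3) (0,4) (0,5) (0,0) (1,1) (2,1) (3,1) (1,2) (2,3) (3,4) (4,5) (1,0) [ray(1,0) blocked at (3,1)]
  WN@(3,5): attacks (4,3) (5,4) (2,3) (1,4)
W attacks (2,3): yes

Answer: yes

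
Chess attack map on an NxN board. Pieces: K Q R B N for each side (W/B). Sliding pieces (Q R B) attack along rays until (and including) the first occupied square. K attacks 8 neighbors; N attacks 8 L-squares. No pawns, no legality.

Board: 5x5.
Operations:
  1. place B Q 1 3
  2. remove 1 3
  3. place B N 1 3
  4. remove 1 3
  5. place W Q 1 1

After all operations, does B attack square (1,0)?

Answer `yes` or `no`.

Answer: no

Derivation:
Op 1: place BQ@(1,3)
Op 2: remove (1,3)
Op 3: place BN@(1,3)
Op 4: remove (1,3)
Op 5: place WQ@(1,1)
Per-piece attacks for B:
B attacks (1,0): no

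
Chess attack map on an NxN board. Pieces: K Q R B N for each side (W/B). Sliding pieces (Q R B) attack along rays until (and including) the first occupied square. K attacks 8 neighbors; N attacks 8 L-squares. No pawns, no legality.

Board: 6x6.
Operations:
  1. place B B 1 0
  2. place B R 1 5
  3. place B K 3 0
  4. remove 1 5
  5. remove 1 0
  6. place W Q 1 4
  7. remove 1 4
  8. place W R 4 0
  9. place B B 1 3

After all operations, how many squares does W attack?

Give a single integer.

Answer: 7

Derivation:
Op 1: place BB@(1,0)
Op 2: place BR@(1,5)
Op 3: place BK@(3,0)
Op 4: remove (1,5)
Op 5: remove (1,0)
Op 6: place WQ@(1,4)
Op 7: remove (1,4)
Op 8: place WR@(4,0)
Op 9: place BB@(1,3)
Per-piece attacks for W:
  WR@(4,0): attacks (4,1) (4,2) (4,3) (4,4) (4,5) (5,0) (3,0) [ray(-1,0) blocked at (3,0)]
Union (7 distinct): (3,0) (4,1) (4,2) (4,3) (4,4) (4,5) (5,0)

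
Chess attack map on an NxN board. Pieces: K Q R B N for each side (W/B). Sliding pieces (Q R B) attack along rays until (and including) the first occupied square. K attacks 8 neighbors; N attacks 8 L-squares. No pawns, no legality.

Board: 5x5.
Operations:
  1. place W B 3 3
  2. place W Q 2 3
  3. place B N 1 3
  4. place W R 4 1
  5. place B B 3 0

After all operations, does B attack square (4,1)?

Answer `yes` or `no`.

Op 1: place WB@(3,3)
Op 2: place WQ@(2,3)
Op 3: place BN@(1,3)
Op 4: place WR@(4,1)
Op 5: place BB@(3,0)
Per-piece attacks for B:
  BN@(1,3): attacks (3,4) (2,1) (3,2) (0,1)
  BB@(3,0): attacks (4,1) (2,1) (1,2) (0,3) [ray(1,1) blocked at (4,1)]
B attacks (4,1): yes

Answer: yes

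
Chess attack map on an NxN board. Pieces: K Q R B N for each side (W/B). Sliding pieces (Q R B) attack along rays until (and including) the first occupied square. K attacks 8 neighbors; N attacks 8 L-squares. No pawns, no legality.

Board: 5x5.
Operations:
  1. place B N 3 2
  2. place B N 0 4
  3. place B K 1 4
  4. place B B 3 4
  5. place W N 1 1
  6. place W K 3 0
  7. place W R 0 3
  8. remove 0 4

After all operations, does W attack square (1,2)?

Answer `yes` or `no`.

Answer: no

Derivation:
Op 1: place BN@(3,2)
Op 2: place BN@(0,4)
Op 3: place BK@(1,4)
Op 4: place BB@(3,4)
Op 5: place WN@(1,1)
Op 6: place WK@(3,0)
Op 7: place WR@(0,3)
Op 8: remove (0,4)
Per-piece attacks for W:
  WR@(0,3): attacks (0,4) (0,2) (0,1) (0,0) (1,3) (2,3) (3,3) (4,3)
  WN@(1,1): attacks (2,3) (3,2) (0,3) (3,0)
  WK@(3,0): attacks (3,1) (4,0) (2,0) (4,1) (2,1)
W attacks (1,2): no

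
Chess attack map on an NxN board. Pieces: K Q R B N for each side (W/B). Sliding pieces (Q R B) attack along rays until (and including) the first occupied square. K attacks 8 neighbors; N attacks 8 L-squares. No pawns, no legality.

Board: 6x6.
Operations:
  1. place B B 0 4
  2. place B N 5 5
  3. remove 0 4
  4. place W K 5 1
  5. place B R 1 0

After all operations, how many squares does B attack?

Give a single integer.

Op 1: place BB@(0,4)
Op 2: place BN@(5,5)
Op 3: remove (0,4)
Op 4: place WK@(5,1)
Op 5: place BR@(1,0)
Per-piece attacks for B:
  BR@(1,0): attacks (1,1) (1,2) (1,3) (1,4) (1,5) (2,0) (3,0) (4,0) (5,0) (0,0)
  BN@(5,5): attacks (4,3) (3,4)
Union (12 distinct): (0,0) (1,1) (1,2) (1,3) (1,4) (1,5) (2,0) (3,0) (3,4) (4,0) (4,3) (5,0)

Answer: 12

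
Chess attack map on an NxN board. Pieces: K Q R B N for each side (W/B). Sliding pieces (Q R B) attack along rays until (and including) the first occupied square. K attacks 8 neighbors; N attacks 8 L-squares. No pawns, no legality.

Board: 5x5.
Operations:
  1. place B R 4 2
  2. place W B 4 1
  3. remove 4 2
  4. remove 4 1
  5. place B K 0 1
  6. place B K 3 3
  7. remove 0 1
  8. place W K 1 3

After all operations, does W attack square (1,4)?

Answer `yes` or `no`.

Op 1: place BR@(4,2)
Op 2: place WB@(4,1)
Op 3: remove (4,2)
Op 4: remove (4,1)
Op 5: place BK@(0,1)
Op 6: place BK@(3,3)
Op 7: remove (0,1)
Op 8: place WK@(1,3)
Per-piece attacks for W:
  WK@(1,3): attacks (1,4) (1,2) (2,3) (0,3) (2,4) (2,2) (0,4) (0,2)
W attacks (1,4): yes

Answer: yes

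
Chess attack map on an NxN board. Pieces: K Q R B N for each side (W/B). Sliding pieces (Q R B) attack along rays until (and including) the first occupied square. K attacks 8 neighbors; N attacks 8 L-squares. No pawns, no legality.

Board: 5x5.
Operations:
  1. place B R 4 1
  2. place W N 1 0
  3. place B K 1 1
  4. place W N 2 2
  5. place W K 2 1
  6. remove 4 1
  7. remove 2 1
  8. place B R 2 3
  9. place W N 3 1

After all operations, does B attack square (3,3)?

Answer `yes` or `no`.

Answer: yes

Derivation:
Op 1: place BR@(4,1)
Op 2: place WN@(1,0)
Op 3: place BK@(1,1)
Op 4: place WN@(2,2)
Op 5: place WK@(2,1)
Op 6: remove (4,1)
Op 7: remove (2,1)
Op 8: place BR@(2,3)
Op 9: place WN@(3,1)
Per-piece attacks for B:
  BK@(1,1): attacks (1,2) (1,0) (2,1) (0,1) (2,2) (2,0) (0,2) (0,0)
  BR@(2,3): attacks (2,4) (2,2) (3,3) (4,3) (1,3) (0,3) [ray(0,-1) blocked at (2,2)]
B attacks (3,3): yes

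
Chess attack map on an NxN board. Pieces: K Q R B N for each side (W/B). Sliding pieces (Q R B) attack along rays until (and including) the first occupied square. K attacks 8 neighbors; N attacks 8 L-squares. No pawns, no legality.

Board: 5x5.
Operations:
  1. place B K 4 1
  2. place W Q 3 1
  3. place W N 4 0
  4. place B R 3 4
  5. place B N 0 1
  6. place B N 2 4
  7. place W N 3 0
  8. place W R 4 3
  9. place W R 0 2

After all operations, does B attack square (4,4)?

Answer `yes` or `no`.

Op 1: place BK@(4,1)
Op 2: place WQ@(3,1)
Op 3: place WN@(4,0)
Op 4: place BR@(3,4)
Op 5: place BN@(0,1)
Op 6: place BN@(2,4)
Op 7: place WN@(3,0)
Op 8: place WR@(4,3)
Op 9: place WR@(0,2)
Per-piece attacks for B:
  BN@(0,1): attacks (1,3) (2,2) (2,0)
  BN@(2,4): attacks (3,2) (4,3) (1,2) (0,3)
  BR@(3,4): attacks (3,3) (3,2) (3,1) (4,4) (2,4) [ray(0,-1) blocked at (3,1); ray(-1,0) blocked at (2,4)]
  BK@(4,1): attacks (4,2) (4,0) (3,1) (3,2) (3,0)
B attacks (4,4): yes

Answer: yes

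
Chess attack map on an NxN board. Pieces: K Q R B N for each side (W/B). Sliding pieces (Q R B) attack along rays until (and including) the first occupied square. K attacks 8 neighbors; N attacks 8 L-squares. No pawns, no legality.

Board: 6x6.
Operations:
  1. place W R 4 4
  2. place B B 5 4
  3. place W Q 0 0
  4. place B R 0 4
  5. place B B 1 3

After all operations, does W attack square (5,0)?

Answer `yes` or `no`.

Answer: yes

Derivation:
Op 1: place WR@(4,4)
Op 2: place BB@(5,4)
Op 3: place WQ@(0,0)
Op 4: place BR@(0,4)
Op 5: place BB@(1,3)
Per-piece attacks for W:
  WQ@(0,0): attacks (0,1) (0,2) (0,3) (0,4) (1,0) (2,0) (3,0) (4,0) (5,0) (1,1) (2,2) (3,3) (4,4) [ray(0,1) blocked at (0,4); ray(1,1) blocked at (4,4)]
  WR@(4,4): attacks (4,5) (4,3) (4,2) (4,1) (4,0) (5,4) (3,4) (2,4) (1,4) (0,4) [ray(1,0) blocked at (5,4); ray(-1,0) blocked at (0,4)]
W attacks (5,0): yes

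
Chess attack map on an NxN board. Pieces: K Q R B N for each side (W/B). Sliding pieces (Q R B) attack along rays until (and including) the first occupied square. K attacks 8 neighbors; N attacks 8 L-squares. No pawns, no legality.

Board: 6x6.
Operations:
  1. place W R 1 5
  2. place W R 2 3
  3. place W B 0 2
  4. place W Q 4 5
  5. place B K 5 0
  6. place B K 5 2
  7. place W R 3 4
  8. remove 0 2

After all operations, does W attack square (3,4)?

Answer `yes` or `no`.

Answer: yes

Derivation:
Op 1: place WR@(1,5)
Op 2: place WR@(2,3)
Op 3: place WB@(0,2)
Op 4: place WQ@(4,5)
Op 5: place BK@(5,0)
Op 6: place BK@(5,2)
Op 7: place WR@(3,4)
Op 8: remove (0,2)
Per-piece attacks for W:
  WR@(1,5): attacks (1,4) (1,3) (1,2) (1,1) (1,0) (2,5) (3,5) (4,5) (0,5) [ray(1,0) blocked at (4,5)]
  WR@(2,3): attacks (2,4) (2,5) (2,2) (2,1) (2,0) (3,3) (4,3) (5,3) (1,3) (0,3)
  WR@(3,4): attacks (3,5) (3,3) (3,2) (3,1) (3,0) (4,4) (5,4) (2,4) (1,4) (0,4)
  WQ@(4,5): attacks (4,4) (4,3) (4,2) (4,1) (4,0) (5,5) (3,5) (2,5) (1,5) (5,4) (3,4) [ray(-1,0) blocked at (1,5); ray(-1,-1) blocked at (3,4)]
W attacks (3,4): yes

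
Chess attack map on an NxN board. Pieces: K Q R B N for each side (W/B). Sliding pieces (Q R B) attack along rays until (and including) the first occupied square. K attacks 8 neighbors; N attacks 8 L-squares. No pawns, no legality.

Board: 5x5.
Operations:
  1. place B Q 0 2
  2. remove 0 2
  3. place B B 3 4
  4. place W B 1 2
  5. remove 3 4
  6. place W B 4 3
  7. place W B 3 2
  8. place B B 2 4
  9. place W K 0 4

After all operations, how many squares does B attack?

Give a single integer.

Op 1: place BQ@(0,2)
Op 2: remove (0,2)
Op 3: place BB@(3,4)
Op 4: place WB@(1,2)
Op 5: remove (3,4)
Op 6: place WB@(4,3)
Op 7: place WB@(3,2)
Op 8: place BB@(2,4)
Op 9: place WK@(0,4)
Per-piece attacks for B:
  BB@(2,4): attacks (3,3) (4,2) (1,3) (0,2)
Union (4 distinct): (0,2) (1,3) (3,3) (4,2)

Answer: 4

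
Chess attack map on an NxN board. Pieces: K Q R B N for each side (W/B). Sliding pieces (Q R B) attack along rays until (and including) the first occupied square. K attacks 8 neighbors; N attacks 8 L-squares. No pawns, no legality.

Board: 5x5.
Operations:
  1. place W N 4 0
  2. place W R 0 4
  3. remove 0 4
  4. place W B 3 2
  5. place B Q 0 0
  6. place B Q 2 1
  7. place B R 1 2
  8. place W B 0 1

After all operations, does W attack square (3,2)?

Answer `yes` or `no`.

Answer: yes

Derivation:
Op 1: place WN@(4,0)
Op 2: place WR@(0,4)
Op 3: remove (0,4)
Op 4: place WB@(3,2)
Op 5: place BQ@(0,0)
Op 6: place BQ@(2,1)
Op 7: place BR@(1,2)
Op 8: place WB@(0,1)
Per-piece attacks for W:
  WB@(0,1): attacks (1,2) (1,0) [ray(1,1) blocked at (1,2)]
  WB@(3,2): attacks (4,3) (4,1) (2,3) (1,4) (2,1) [ray(-1,-1) blocked at (2,1)]
  WN@(4,0): attacks (3,2) (2,1)
W attacks (3,2): yes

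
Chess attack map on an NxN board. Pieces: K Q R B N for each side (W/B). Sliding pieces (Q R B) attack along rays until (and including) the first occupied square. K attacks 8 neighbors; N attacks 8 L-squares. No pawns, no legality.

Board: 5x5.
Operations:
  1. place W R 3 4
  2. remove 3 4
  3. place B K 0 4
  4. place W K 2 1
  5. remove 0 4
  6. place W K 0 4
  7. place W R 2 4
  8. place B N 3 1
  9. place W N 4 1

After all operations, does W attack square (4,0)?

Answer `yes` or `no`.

Answer: no

Derivation:
Op 1: place WR@(3,4)
Op 2: remove (3,4)
Op 3: place BK@(0,4)
Op 4: place WK@(2,1)
Op 5: remove (0,4)
Op 6: place WK@(0,4)
Op 7: place WR@(2,4)
Op 8: place BN@(3,1)
Op 9: place WN@(4,1)
Per-piece attacks for W:
  WK@(0,4): attacks (0,3) (1,4) (1,3)
  WK@(2,1): attacks (2,2) (2,0) (3,1) (1,1) (3,2) (3,0) (1,2) (1,0)
  WR@(2,4): attacks (2,3) (2,2) (2,1) (3,4) (4,4) (1,4) (0,4) [ray(0,-1) blocked at (2,1); ray(-1,0) blocked at (0,4)]
  WN@(4,1): attacks (3,3) (2,2) (2,0)
W attacks (4,0): no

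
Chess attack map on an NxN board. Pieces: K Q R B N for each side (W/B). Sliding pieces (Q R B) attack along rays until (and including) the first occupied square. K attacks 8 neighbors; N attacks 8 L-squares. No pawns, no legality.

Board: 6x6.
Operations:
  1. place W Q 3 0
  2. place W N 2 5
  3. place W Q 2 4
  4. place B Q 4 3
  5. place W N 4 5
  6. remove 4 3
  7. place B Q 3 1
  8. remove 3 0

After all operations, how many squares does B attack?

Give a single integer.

Answer: 17

Derivation:
Op 1: place WQ@(3,0)
Op 2: place WN@(2,5)
Op 3: place WQ@(2,4)
Op 4: place BQ@(4,3)
Op 5: place WN@(4,5)
Op 6: remove (4,3)
Op 7: place BQ@(3,1)
Op 8: remove (3,0)
Per-piece attacks for B:
  BQ@(3,1): attacks (3,2) (3,3) (3,4) (3,5) (3,0) (4,1) (5,1) (2,1) (1,1) (0,1) (4,2) (5,3) (4,0) (2,2) (1,3) (0,4) (2,0)
Union (17 distinct): (0,1) (0,4) (1,1) (1,3) (2,0) (2,1) (2,2) (3,0) (3,2) (3,3) (3,4) (3,5) (4,0) (4,1) (4,2) (5,1) (5,3)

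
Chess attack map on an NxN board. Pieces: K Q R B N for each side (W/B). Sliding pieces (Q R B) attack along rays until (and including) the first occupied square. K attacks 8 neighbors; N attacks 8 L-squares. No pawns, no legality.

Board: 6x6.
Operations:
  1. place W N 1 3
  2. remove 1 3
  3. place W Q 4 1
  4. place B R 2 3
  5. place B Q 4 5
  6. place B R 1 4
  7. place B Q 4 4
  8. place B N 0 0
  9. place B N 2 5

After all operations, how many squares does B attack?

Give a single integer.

Op 1: place WN@(1,3)
Op 2: remove (1,3)
Op 3: place WQ@(4,1)
Op 4: place BR@(2,3)
Op 5: place BQ@(4,5)
Op 6: place BR@(1,4)
Op 7: place BQ@(4,4)
Op 8: place BN@(0,0)
Op 9: place BN@(2,5)
Per-piece attacks for B:
  BN@(0,0): attacks (1,2) (2,1)
  BR@(1,4): attacks (1,5) (1,3) (1,2) (1,1) (1,0) (2,4) (3,4) (4,4) (0,4) [ray(1,0) blocked at (4,4)]
  BR@(2,3): attacks (2,4) (2,5) (2,2) (2,1) (2,0) (3,3) (4,3) (5,3) (1,3) (0,3) [ray(0,1) blocked at (2,5)]
  BN@(2,5): attacks (3,3) (4,4) (1,3) (0,4)
  BQ@(4,4): attacks (4,5) (4,3) (4,2) (4,1) (5,4) (3,4) (2,4) (1,4) (5,5) (5,3) (3,5) (3,3) (2,2) (1,1) (0,0) [ray(0,1) blocked at (4,5); ray(0,-1) blocked at (4,1); ray(-1,0) blocked at (1,4); ray(-1,-1) blocked at (0,0)]
  BQ@(4,5): attacks (4,4) (5,5) (3,5) (2,5) (5,4) (3,4) (2,3) [ray(0,-1) blocked at (4,4); ray(-1,0) blocked at (2,5); ray(-1,-1) blocked at (2,3)]
Union (26 distinct): (0,0) (0,3) (0,4) (1,0) (1,1) (1,2) (1,3) (1,4) (1,5) (2,0) (2,1) (2,2) (2,3) (2,4) (2,5) (3,3) (3,4) (3,5) (4,1) (4,2) (4,3) (4,4) (4,5) (5,3) (5,4) (5,5)

Answer: 26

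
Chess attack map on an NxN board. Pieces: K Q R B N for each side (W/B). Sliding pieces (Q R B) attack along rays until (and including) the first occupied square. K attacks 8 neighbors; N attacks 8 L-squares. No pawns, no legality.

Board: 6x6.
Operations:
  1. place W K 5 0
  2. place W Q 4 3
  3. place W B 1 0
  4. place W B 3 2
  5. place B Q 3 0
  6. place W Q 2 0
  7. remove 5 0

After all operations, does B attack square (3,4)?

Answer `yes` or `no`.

Answer: no

Derivation:
Op 1: place WK@(5,0)
Op 2: place WQ@(4,3)
Op 3: place WB@(1,0)
Op 4: place WB@(3,2)
Op 5: place BQ@(3,0)
Op 6: place WQ@(2,0)
Op 7: remove (5,0)
Per-piece attacks for B:
  BQ@(3,0): attacks (3,1) (3,2) (4,0) (5,0) (2,0) (4,1) (5,2) (2,1) (1,2) (0,3) [ray(0,1) blocked at (3,2); ray(-1,0) blocked at (2,0)]
B attacks (3,4): no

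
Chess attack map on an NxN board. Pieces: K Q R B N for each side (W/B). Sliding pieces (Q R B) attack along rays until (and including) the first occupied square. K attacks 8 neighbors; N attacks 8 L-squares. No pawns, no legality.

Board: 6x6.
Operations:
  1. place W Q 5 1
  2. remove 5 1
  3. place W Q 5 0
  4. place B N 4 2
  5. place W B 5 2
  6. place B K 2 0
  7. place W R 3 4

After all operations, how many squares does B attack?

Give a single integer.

Op 1: place WQ@(5,1)
Op 2: remove (5,1)
Op 3: place WQ@(5,0)
Op 4: place BN@(4,2)
Op 5: place WB@(5,2)
Op 6: place BK@(2,0)
Op 7: place WR@(3,4)
Per-piece attacks for B:
  BK@(2,0): attacks (2,1) (3,0) (1,0) (3,1) (1,1)
  BN@(4,2): attacks (5,4) (3,4) (2,3) (5,0) (3,0) (2,1)
Union (9 distinct): (1,0) (1,1) (2,1) (2,3) (3,0) (3,1) (3,4) (5,0) (5,4)

Answer: 9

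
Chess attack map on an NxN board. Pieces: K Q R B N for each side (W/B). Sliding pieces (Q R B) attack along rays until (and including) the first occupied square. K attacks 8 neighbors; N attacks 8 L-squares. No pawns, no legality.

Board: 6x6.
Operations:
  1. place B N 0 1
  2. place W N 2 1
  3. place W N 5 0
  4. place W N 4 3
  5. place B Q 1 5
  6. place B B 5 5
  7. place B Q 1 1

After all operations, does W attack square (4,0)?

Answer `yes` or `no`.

Op 1: place BN@(0,1)
Op 2: place WN@(2,1)
Op 3: place WN@(5,0)
Op 4: place WN@(4,3)
Op 5: place BQ@(1,5)
Op 6: place BB@(5,5)
Op 7: place BQ@(1,1)
Per-piece attacks for W:
  WN@(2,1): attacks (3,3) (4,2) (1,3) (0,2) (4,0) (0,0)
  WN@(4,3): attacks (5,5) (3,5) (2,4) (5,1) (3,1) (2,2)
  WN@(5,0): attacks (4,2) (3,1)
W attacks (4,0): yes

Answer: yes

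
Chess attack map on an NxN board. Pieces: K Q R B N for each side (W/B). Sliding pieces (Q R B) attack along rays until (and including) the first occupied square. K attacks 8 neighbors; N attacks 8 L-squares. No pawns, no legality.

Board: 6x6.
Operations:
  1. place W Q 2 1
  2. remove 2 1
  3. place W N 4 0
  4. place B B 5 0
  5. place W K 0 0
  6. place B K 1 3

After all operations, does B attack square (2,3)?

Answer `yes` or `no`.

Op 1: place WQ@(2,1)
Op 2: remove (2,1)
Op 3: place WN@(4,0)
Op 4: place BB@(5,0)
Op 5: place WK@(0,0)
Op 6: place BK@(1,3)
Per-piece attacks for B:
  BK@(1,3): attacks (1,4) (1,2) (2,3) (0,3) (2,4) (2,2) (0,4) (0,2)
  BB@(5,0): attacks (4,1) (3,2) (2,3) (1,4) (0,5)
B attacks (2,3): yes

Answer: yes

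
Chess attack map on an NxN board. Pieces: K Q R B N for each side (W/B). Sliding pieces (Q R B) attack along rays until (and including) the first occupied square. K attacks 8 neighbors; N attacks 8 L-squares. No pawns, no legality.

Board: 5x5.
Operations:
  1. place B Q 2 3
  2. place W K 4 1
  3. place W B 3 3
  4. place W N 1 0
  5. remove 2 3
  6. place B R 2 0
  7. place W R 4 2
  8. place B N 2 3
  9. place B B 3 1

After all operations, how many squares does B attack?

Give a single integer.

Answer: 14

Derivation:
Op 1: place BQ@(2,3)
Op 2: place WK@(4,1)
Op 3: place WB@(3,3)
Op 4: place WN@(1,0)
Op 5: remove (2,3)
Op 6: place BR@(2,0)
Op 7: place WR@(4,2)
Op 8: place BN@(2,3)
Op 9: place BB@(3,1)
Per-piece attacks for B:
  BR@(2,0): attacks (2,1) (2,2) (2,3) (3,0) (4,0) (1,0) [ray(0,1) blocked at (2,3); ray(-1,0) blocked at (1,0)]
  BN@(2,3): attacks (4,4) (0,4) (3,1) (4,2) (1,1) (0,2)
  BB@(3,1): attacks (4,2) (4,0) (2,2) (1,3) (0,4) (2,0) [ray(1,1) blocked at (4,2); ray(-1,-1) blocked at (2,0)]
Union (14 distinct): (0,2) (0,4) (1,0) (1,1) (1,3) (2,0) (2,1) (2,2) (2,3) (3,0) (3,1) (4,0) (4,2) (4,4)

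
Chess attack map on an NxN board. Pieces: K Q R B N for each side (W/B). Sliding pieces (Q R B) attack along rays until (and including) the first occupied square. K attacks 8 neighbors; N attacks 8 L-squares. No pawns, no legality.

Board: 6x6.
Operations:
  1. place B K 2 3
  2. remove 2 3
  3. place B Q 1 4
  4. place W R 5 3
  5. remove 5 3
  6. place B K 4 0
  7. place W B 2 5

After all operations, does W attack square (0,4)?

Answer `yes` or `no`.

Op 1: place BK@(2,3)
Op 2: remove (2,3)
Op 3: place BQ@(1,4)
Op 4: place WR@(5,3)
Op 5: remove (5,3)
Op 6: place BK@(4,0)
Op 7: place WB@(2,5)
Per-piece attacks for W:
  WB@(2,5): attacks (3,4) (4,3) (5,2) (1,4) [ray(-1,-1) blocked at (1,4)]
W attacks (0,4): no

Answer: no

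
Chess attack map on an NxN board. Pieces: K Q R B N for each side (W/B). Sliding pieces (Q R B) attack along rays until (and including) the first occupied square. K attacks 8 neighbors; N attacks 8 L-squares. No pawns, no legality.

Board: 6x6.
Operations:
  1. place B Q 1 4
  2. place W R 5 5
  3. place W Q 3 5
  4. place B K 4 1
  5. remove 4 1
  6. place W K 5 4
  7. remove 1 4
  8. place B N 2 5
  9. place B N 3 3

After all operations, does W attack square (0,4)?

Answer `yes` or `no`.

Op 1: place BQ@(1,4)
Op 2: place WR@(5,5)
Op 3: place WQ@(3,5)
Op 4: place BK@(4,1)
Op 5: remove (4,1)
Op 6: place WK@(5,4)
Op 7: remove (1,4)
Op 8: place BN@(2,5)
Op 9: place BN@(3,3)
Per-piece attacks for W:
  WQ@(3,5): attacks (3,4) (3,3) (4,5) (5,5) (2,5) (4,4) (5,3) (2,4) (1,3) (0,2) [ray(0,-1) blocked at (3,3); ray(1,0) blocked at (5,5); ray(-1,0) blocked at (2,5)]
  WK@(5,4): attacks (5,5) (5,3) (4,4) (4,5) (4,3)
  WR@(5,5): attacks (5,4) (4,5) (3,5) [ray(0,-1) blocked at (5,4); ray(-1,0) blocked at (3,5)]
W attacks (0,4): no

Answer: no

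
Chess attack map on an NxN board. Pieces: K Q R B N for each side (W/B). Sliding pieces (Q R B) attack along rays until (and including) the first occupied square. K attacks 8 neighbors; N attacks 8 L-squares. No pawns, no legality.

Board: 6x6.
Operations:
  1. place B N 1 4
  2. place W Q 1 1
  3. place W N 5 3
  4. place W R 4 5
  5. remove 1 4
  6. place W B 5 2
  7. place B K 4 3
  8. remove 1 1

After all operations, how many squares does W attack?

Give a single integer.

Answer: 12

Derivation:
Op 1: place BN@(1,4)
Op 2: place WQ@(1,1)
Op 3: place WN@(5,3)
Op 4: place WR@(4,5)
Op 5: remove (1,4)
Op 6: place WB@(5,2)
Op 7: place BK@(4,3)
Op 8: remove (1,1)
Per-piece attacks for W:
  WR@(4,5): attacks (4,4) (4,3) (5,5) (3,5) (2,5) (1,5) (0,5) [ray(0,-1) blocked at (4,3)]
  WB@(5,2): attacks (4,3) (4,1) (3,0) [ray(-1,1) blocked at (4,3)]
  WN@(5,3): attacks (4,5) (3,4) (4,1) (3,2)
Union (12 distinct): (0,5) (1,5) (2,5) (3,0) (3,2) (3,4) (3,5) (4,1) (4,3) (4,4) (4,5) (5,5)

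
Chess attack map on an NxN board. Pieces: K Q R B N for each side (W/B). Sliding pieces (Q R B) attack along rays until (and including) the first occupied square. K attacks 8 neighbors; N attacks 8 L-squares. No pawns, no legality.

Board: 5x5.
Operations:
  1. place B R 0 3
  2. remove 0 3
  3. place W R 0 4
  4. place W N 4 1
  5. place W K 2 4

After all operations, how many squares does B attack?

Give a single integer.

Answer: 0

Derivation:
Op 1: place BR@(0,3)
Op 2: remove (0,3)
Op 3: place WR@(0,4)
Op 4: place WN@(4,1)
Op 5: place WK@(2,4)
Per-piece attacks for B:
Union (0 distinct): (none)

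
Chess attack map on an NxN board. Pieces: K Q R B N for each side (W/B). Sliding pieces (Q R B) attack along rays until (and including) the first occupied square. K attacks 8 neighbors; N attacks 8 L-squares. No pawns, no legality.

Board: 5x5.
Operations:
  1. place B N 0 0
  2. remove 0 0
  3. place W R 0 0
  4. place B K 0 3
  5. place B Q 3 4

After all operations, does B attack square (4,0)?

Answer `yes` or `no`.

Op 1: place BN@(0,0)
Op 2: remove (0,0)
Op 3: place WR@(0,0)
Op 4: place BK@(0,3)
Op 5: place BQ@(3,4)
Per-piece attacks for B:
  BK@(0,3): attacks (0,4) (0,2) (1,3) (1,4) (1,2)
  BQ@(3,4): attacks (3,3) (3,2) (3,1) (3,0) (4,4) (2,4) (1,4) (0,4) (4,3) (2,3) (1,2) (0,1)
B attacks (4,0): no

Answer: no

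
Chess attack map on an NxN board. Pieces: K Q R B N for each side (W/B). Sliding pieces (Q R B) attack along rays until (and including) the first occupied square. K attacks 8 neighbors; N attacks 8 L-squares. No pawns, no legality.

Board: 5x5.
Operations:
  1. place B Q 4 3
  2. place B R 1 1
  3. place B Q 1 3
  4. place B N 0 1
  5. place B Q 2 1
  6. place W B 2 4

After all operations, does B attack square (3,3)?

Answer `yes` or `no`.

Op 1: place BQ@(4,3)
Op 2: place BR@(1,1)
Op 3: place BQ@(1,3)
Op 4: place BN@(0,1)
Op 5: place BQ@(2,1)
Op 6: place WB@(2,4)
Per-piece attacks for B:
  BN@(0,1): attacks (1,3) (2,2) (2,0)
  BR@(1,1): attacks (1,2) (1,3) (1,0) (2,1) (0,1) [ray(0,1) blocked at (1,3); ray(1,0) blocked at (2,1); ray(-1,0) blocked at (0,1)]
  BQ@(1,3): attacks (1,4) (1,2) (1,1) (2,3) (3,3) (4,3) (0,3) (2,4) (2,2) (3,1) (4,0) (0,4) (0,2) [ray(0,-1) blocked at (1,1); ray(1,0) blocked at (4,3); ray(1,1) blocked at (2,4)]
  BQ@(2,1): attacks (2,2) (2,3) (2,4) (2,0) (3,1) (4,1) (1,1) (3,2) (4,3) (3,0) (1,2) (0,3) (1,0) [ray(0,1) blocked at (2,4); ray(-1,0) blocked at (1,1); ray(1,1) blocked at (4,3)]
  BQ@(4,3): attacks (4,4) (4,2) (4,1) (4,0) (3,3) (2,3) (1,3) (3,4) (3,2) (2,1) [ray(-1,0) blocked at (1,3); ray(-1,-1) blocked at (2,1)]
B attacks (3,3): yes

Answer: yes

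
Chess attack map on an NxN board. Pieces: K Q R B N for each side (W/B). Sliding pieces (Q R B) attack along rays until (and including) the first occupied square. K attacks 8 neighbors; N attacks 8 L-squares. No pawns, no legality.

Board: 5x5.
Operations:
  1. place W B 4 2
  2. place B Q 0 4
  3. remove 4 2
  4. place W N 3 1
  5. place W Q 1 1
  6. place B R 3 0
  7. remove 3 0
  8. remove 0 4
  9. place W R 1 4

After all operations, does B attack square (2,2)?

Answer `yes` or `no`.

Answer: no

Derivation:
Op 1: place WB@(4,2)
Op 2: place BQ@(0,4)
Op 3: remove (4,2)
Op 4: place WN@(3,1)
Op 5: place WQ@(1,1)
Op 6: place BR@(3,0)
Op 7: remove (3,0)
Op 8: remove (0,4)
Op 9: place WR@(1,4)
Per-piece attacks for B:
B attacks (2,2): no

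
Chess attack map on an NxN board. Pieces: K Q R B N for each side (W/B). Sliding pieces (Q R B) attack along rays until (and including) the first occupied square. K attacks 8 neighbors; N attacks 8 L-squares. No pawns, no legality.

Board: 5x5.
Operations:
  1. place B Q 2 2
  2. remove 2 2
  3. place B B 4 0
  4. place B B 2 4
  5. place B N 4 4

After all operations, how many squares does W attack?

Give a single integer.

Answer: 0

Derivation:
Op 1: place BQ@(2,2)
Op 2: remove (2,2)
Op 3: place BB@(4,0)
Op 4: place BB@(2,4)
Op 5: place BN@(4,4)
Per-piece attacks for W:
Union (0 distinct): (none)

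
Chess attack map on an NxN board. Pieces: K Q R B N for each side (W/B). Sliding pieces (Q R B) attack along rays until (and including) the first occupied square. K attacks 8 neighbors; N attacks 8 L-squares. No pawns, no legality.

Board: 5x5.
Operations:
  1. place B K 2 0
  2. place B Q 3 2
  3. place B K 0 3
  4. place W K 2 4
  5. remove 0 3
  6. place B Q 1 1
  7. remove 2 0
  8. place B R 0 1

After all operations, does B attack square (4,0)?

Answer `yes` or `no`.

Op 1: place BK@(2,0)
Op 2: place BQ@(3,2)
Op 3: place BK@(0,3)
Op 4: place WK@(2,4)
Op 5: remove (0,3)
Op 6: place BQ@(1,1)
Op 7: remove (2,0)
Op 8: place BR@(0,1)
Per-piece attacks for B:
  BR@(0,1): attacks (0,2) (0,3) (0,4) (0,0) (1,1) [ray(1,0) blocked at (1,1)]
  BQ@(1,1): attacks (1,2) (1,3) (1,4) (1,0) (2,1) (3,1) (4,1) (0,1) (2,2) (3,3) (4,4) (2,0) (0,2) (0,0) [ray(-1,0) blocked at (0,1)]
  BQ@(3,2): attacks (3,3) (3,4) (3,1) (3,0) (4,2) (2,2) (1,2) (0,2) (4,3) (4,1) (2,3) (1,4) (2,1) (1,0)
B attacks (4,0): no

Answer: no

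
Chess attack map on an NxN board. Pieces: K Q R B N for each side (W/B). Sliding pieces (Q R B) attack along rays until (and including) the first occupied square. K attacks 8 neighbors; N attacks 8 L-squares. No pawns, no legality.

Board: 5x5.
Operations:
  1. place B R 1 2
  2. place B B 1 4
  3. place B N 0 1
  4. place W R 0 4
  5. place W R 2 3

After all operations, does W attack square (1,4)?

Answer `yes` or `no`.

Op 1: place BR@(1,2)
Op 2: place BB@(1,4)
Op 3: place BN@(0,1)
Op 4: place WR@(0,4)
Op 5: place WR@(2,3)
Per-piece attacks for W:
  WR@(0,4): attacks (0,3) (0,2) (0,1) (1,4) [ray(0,-1) blocked at (0,1); ray(1,0) blocked at (1,4)]
  WR@(2,3): attacks (2,4) (2,2) (2,1) (2,0) (3,3) (4,3) (1,3) (0,3)
W attacks (1,4): yes

Answer: yes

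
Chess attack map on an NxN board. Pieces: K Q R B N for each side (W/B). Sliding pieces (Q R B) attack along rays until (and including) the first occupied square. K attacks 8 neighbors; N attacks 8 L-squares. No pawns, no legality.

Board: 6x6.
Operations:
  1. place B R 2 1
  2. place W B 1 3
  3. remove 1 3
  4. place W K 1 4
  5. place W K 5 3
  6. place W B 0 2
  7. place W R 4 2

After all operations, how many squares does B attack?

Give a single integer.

Op 1: place BR@(2,1)
Op 2: place WB@(1,3)
Op 3: remove (1,3)
Op 4: place WK@(1,4)
Op 5: place WK@(5,3)
Op 6: place WB@(0,2)
Op 7: place WR@(4,2)
Per-piece attacks for B:
  BR@(2,1): attacks (2,2) (2,3) (2,4) (2,5) (2,0) (3,1) (4,1) (5,1) (1,1) (0,1)
Union (10 distinct): (0,1) (1,1) (2,0) (2,2) (2,3) (2,4) (2,5) (3,1) (4,1) (5,1)

Answer: 10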